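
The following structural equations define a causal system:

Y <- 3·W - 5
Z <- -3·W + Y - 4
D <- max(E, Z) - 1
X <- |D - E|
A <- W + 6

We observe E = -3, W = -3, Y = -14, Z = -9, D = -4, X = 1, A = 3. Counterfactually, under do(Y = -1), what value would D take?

do(Y=-1) replaces the equation Y <- 3·W - 5 with the constant Y = -1.
Z = -3·W + Y - 4  [with W=-3, Y=-1]  = 4
D = max(E, Z) - 1  [with E=-3, Z=4]  = 3

3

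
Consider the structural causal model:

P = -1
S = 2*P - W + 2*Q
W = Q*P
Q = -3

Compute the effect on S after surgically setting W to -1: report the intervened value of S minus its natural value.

4

The intervention breaks the incoming arrows to W: W = Q*P no longer applies, and W = -1.
S = 2*P - W + 2*Q  [with P=-1, W=-1, Q=-3]  = -7
Without intervention: W = Q*P  [with Q=-3, P=-1]  = 3; S = 2*P - W + 2*Q  [with P=-1, W=3, Q=-3]  = -11.
Change = -7 − (-11) = 4.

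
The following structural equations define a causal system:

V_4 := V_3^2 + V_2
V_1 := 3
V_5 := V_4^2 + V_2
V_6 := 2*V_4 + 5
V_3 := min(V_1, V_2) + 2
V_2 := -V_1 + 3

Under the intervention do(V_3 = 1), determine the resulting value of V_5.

do(V_3=1) replaces the equation V_3 := min(V_1, V_2) + 2 with the constant V_3 = 1.
V_2 = -V_1 + 3  [with V_1=3]  = 0
V_4 = V_3^2 + V_2  [with V_3=1, V_2=0]  = 1
V_5 = V_4^2 + V_2  [with V_4=1, V_2=0]  = 1

1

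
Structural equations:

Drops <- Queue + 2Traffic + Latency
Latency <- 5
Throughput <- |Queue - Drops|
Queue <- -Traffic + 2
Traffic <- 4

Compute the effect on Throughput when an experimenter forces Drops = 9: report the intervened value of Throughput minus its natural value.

Intervening sets Drops = 9 and removes its equation (Drops <- Queue + 2Traffic + Latency).
Queue = -Traffic + 2  [with Traffic=4]  = -2
Throughput = |Queue - Drops|  [with Queue=-2, Drops=9]  = 11
Without intervention: Queue = -Traffic + 2  [with Traffic=4]  = -2; Drops = Queue + 2Traffic + Latency  [with Queue=-2, Traffic=4, Latency=5]  = 11; Throughput = |Queue - Drops|  [with Queue=-2, Drops=11]  = 13.
Change = 11 − 13 = -2.

-2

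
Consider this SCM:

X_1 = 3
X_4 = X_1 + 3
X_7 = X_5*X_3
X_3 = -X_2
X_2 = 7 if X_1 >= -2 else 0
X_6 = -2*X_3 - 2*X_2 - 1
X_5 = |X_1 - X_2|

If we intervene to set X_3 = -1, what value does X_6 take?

-13

The intervention breaks the incoming arrows to X_3: X_3 = -X_2 no longer applies, and X_3 = -1.
X_2 = 7 if X_1 >= -2 else 0  [with X_1=3]  = 7
X_6 = -2*X_3 - 2*X_2 - 1  [with X_3=-1, X_2=7]  = -13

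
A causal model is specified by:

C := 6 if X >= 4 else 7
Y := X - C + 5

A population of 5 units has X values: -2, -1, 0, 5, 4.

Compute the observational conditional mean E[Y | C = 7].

E[Y|C=7] averages over only the 3 units with C=7 (X = -2, -1, 0): Y = -4, -3, -2, mean -3.

-3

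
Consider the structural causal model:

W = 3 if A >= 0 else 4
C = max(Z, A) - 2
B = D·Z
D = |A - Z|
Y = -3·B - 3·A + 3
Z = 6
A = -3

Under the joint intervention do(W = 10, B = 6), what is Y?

-6

Under do(W = 10, B = 6), each intervened variable's structural equation is replaced by its fixed value.
Y = -3·B - 3·A + 3  [with B=6, A=-3]  = -6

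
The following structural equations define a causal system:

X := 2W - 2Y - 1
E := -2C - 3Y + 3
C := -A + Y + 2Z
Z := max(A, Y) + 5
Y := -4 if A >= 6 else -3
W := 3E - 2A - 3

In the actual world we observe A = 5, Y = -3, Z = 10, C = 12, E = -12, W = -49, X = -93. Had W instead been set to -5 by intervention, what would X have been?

Intervening sets W = -5 and removes its equation (W := 3E - 2A - 3).
Y = -4 if A >= 6 else -3  [with A=5]  = -3
X = 2W - 2Y - 1  [with W=-5, Y=-3]  = -5

-5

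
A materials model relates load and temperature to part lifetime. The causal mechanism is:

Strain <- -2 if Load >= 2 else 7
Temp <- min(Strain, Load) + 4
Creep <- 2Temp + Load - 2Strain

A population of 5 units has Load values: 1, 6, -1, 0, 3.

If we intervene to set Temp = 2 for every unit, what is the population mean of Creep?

do(Temp=2) breaks Temp's dependence on Load. With Temp=2 fixed, Creep across the units is -9, 14, -11, -10, 11, mean -1.

-1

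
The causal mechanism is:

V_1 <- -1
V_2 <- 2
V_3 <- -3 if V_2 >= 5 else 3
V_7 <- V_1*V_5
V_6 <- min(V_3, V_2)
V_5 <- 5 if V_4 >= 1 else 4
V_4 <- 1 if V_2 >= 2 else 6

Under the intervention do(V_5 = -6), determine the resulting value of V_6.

2

The intervention breaks the incoming arrows to V_5: V_5 <- 5 if V_4 >= 1 else 4 no longer applies, and V_5 = -6.
Since V_6 is not a descendant of the intervened variable, it is unaffected.
V_3 = -3 if V_2 >= 5 else 3  [with V_2=2]  = 3
V_6 = min(V_3, V_2)  [with V_3=3, V_2=2]  = 2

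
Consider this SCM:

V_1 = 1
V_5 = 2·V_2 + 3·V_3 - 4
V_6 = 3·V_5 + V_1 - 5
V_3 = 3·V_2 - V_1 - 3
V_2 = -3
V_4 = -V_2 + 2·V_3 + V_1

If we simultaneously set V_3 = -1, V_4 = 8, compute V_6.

-43

Setting V_3 = -1, V_4 = 8 by intervention discards those variables' equations.
V_5 = 2·V_2 + 3·V_3 - 4  [with V_2=-3, V_3=-1]  = -13
V_6 = 3·V_5 + V_1 - 5  [with V_5=-13, V_1=1]  = -43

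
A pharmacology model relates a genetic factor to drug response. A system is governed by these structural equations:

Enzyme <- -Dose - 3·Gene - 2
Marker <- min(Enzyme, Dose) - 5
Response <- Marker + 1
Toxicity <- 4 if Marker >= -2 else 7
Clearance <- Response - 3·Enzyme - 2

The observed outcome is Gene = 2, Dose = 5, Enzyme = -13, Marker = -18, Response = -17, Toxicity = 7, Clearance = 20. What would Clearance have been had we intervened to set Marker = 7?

45

The intervention breaks the incoming arrows to Marker: Marker <- min(Enzyme, Dose) - 5 no longer applies, and Marker = 7.
Enzyme = -Dose - 3·Gene - 2  [with Dose=5, Gene=2]  = -13
Response = Marker + 1  [with Marker=7]  = 8
Clearance = Response - 3·Enzyme - 2  [with Response=8, Enzyme=-13]  = 45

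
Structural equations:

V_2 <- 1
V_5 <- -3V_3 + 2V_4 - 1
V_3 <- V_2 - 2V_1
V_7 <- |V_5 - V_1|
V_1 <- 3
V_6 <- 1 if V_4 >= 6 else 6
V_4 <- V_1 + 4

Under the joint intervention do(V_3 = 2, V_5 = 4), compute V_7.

1

Under do(V_3 = 2, V_5 = 4), each intervened variable's structural equation is replaced by its fixed value.
V_7 = |V_5 - V_1|  [with V_5=4, V_1=3]  = 1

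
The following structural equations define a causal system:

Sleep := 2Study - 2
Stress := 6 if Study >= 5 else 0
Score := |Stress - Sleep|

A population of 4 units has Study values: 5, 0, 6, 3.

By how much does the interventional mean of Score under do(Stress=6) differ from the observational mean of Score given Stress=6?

Under do(Stress=6), Stress's equation is replaced by Stress=6 for every unit. Per-unit Score: 2, 8, 4, 2. Mean = 4.
E[Score|Stress=6] averages over only the 2 units with Stress=6 (Study = 5, 6): Score = 2, 4, mean 3.
Difference = 4 − 3 = 1.

1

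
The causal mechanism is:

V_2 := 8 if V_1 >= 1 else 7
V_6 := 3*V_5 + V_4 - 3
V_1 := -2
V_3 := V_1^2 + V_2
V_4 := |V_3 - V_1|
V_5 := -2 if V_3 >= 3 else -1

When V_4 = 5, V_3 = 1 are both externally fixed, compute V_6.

-1

The joint intervention fixes V_4 = 5, V_3 = 1, removing each variable's own equation.
V_5 = -2 if V_3 >= 3 else -1  [with V_3=1]  = -1
V_6 = 3*V_5 + V_4 - 3  [with V_5=-1, V_4=5]  = -1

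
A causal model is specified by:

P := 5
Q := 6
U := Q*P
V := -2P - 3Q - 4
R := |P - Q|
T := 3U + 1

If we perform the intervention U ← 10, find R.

do(U=10) replaces the equation U := Q*P with the constant U = 10.
R is not downstream of the intervention, so its value is determined by the original equations.
R = |P - Q|  [with P=5, Q=6]  = 1

1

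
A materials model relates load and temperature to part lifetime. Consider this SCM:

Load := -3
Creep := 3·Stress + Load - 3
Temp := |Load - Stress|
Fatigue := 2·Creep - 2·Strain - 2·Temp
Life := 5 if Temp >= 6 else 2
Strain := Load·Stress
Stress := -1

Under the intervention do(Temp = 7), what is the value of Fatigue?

-38

Under do(Temp=7), the mechanism Temp := |Load - Stress| is discarded; Temp is fixed at 7.
Strain = Load·Stress  [with Load=-3, Stress=-1]  = 3
Creep = 3·Stress + Load - 3  [with Stress=-1, Load=-3]  = -9
Fatigue = 2·Creep - 2·Strain - 2·Temp  [with Creep=-9, Strain=3, Temp=7]  = -38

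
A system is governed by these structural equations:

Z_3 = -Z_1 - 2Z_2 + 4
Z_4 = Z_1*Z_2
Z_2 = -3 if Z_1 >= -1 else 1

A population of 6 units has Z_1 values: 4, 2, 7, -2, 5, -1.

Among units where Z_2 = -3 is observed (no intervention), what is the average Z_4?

E[Z_4|Z_2=-3] averages over only the 5 units with Z_2=-3 (Z_1 = 4, 2, 7, 5, -1): Z_4 = -12, -6, -21, -15, 3, mean -10.2.

-10.2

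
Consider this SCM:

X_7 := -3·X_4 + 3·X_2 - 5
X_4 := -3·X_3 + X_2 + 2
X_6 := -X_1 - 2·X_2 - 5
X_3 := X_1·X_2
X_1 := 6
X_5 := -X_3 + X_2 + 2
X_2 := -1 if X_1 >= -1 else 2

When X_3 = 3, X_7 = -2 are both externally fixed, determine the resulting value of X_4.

-8

The joint intervention fixes X_3 = 3, X_7 = -2, removing each variable's own equation.
X_2 = -1 if X_1 >= -1 else 2  [with X_1=6]  = -1
X_4 = -3·X_3 + X_2 + 2  [with X_3=3, X_2=-1]  = -8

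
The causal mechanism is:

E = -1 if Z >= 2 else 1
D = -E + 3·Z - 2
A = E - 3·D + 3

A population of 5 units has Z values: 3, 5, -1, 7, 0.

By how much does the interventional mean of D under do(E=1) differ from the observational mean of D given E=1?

9.9

The intervention sets E=1 in all 5 units regardless of Z. Recomputing D per unit gives 6, 12, -6, 18, -3; average 5.4.
E[D|E=1] averages over only the 2 units with E=1 (Z = -1, 0): D = -6, -3, mean -4.5.
Difference = 5.4 − (-4.5) = 9.9.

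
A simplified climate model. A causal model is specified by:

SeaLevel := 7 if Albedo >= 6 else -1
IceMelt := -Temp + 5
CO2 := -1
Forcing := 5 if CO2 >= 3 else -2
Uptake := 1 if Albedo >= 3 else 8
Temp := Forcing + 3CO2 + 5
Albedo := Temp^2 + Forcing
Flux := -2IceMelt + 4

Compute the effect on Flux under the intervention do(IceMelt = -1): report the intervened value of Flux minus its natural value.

The intervention breaks the incoming arrows to IceMelt: IceMelt := -Temp + 5 no longer applies, and IceMelt = -1.
Flux = -2IceMelt + 4  [with IceMelt=-1]  = 6
Without intervention: Forcing = 5 if CO2 >= 3 else -2  [with CO2=-1]  = -2; Temp = Forcing + 3CO2 + 5  [with Forcing=-2, CO2=-1]  = 0; IceMelt = -Temp + 5  [with Temp=0]  = 5; Flux = -2IceMelt + 4  [with IceMelt=5]  = -6.
Change = 6 − (-6) = 12.

12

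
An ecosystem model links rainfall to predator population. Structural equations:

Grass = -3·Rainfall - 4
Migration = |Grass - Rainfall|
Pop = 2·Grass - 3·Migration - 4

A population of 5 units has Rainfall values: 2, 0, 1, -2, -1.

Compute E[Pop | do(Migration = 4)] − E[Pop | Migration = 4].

-6

Under do(Migration=4), Migration's equation is replaced by Migration=4 for every unit. Per-unit Pop: -36, -24, -30, -12, -18. Mean = -24.
E[Pop|Migration=4] averages over only the 2 units with Migration=4 (Rainfall = 0, -2): Pop = -24, -12, mean -18.
Difference = -24 − (-18) = -6.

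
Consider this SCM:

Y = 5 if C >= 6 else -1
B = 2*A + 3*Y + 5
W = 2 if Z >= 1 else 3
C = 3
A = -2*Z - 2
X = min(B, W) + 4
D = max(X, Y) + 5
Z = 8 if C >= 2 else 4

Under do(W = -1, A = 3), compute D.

Under do(W = -1, A = 3), each intervened variable's structural equation is replaced by its fixed value.
Y = 5 if C >= 6 else -1  [with C=3]  = -1
B = 2*A + 3*Y + 5  [with A=3, Y=-1]  = 8
X = min(B, W) + 4  [with B=8, W=-1]  = 3
D = max(X, Y) + 5  [with X=3, Y=-1]  = 8

8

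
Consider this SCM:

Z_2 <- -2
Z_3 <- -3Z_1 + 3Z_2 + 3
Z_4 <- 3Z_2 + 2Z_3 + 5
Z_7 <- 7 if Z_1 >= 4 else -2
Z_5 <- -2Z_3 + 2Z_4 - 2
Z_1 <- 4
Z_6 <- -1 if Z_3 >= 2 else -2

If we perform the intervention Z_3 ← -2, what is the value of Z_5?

-8

do(Z_3=-2) replaces the equation Z_3 <- -3Z_1 + 3Z_2 + 3 with the constant Z_3 = -2.
Z_4 = 3Z_2 + 2Z_3 + 5  [with Z_2=-2, Z_3=-2]  = -5
Z_5 = -2Z_3 + 2Z_4 - 2  [with Z_3=-2, Z_4=-5]  = -8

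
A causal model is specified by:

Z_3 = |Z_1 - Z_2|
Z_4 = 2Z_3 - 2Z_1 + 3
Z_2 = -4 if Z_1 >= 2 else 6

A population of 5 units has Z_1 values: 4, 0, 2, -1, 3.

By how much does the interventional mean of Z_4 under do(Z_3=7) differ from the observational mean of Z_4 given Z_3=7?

-1.2

Every unit gets Z_3=7 under the intervention. Z_4 values become 9, 17, 13, 19, 11; E[Z_4|do(Z_3=7)] = 13.8.
E[Z_4|Z_3=7] averages over only the 2 units with Z_3=7 (Z_1 = -1, 3): Z_4 = 19, 11, mean 15.
Difference = 13.8 − 15 = -1.2.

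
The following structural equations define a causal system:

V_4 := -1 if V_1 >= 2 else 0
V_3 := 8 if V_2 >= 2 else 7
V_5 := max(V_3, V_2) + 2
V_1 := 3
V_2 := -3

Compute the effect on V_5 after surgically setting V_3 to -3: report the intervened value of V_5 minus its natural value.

-10

do(V_3=-3) replaces the equation V_3 := 8 if V_2 >= 2 else 7 with the constant V_3 = -3.
V_5 = max(V_3, V_2) + 2  [with V_3=-3, V_2=-3]  = -1
Without intervention: V_3 = 8 if V_2 >= 2 else 7  [with V_2=-3]  = 7; V_5 = max(V_3, V_2) + 2  [with V_3=7, V_2=-3]  = 9.
Change = -1 − 9 = -10.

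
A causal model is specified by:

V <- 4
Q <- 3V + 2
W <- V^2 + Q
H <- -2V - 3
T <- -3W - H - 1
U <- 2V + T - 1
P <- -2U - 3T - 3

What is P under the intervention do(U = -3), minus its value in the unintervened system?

-140

Intervening sets U = -3 and removes its equation (U <- 2V + T - 1).
Q = 3V + 2  [with V=4]  = 14
W = V^2 + Q  [with V=4, Q=14]  = 30
H = -2V - 3  [with V=4]  = -11
T = -3W - H - 1  [with W=30, H=-11]  = -80
P = -2U - 3T - 3  [with U=-3, T=-80]  = 243
Without intervention: Q = 3V + 2  [with V=4]  = 14; W = V^2 + Q  [with V=4, Q=14]  = 30; H = -2V - 3  [with V=4]  = -11; T = -3W - H - 1  [with W=30, H=-11]  = -80; U = 2V + T - 1  [with V=4, T=-80]  = -73; P = -2U - 3T - 3  [with U=-73, T=-80]  = 383.
Change = 243 − 383 = -140.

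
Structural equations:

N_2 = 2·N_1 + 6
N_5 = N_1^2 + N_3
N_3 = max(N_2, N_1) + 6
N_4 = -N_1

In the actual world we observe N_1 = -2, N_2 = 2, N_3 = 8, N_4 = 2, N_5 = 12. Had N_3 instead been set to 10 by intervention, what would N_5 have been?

14

do(N_3=10) replaces the equation N_3 = max(N_2, N_1) + 6 with the constant N_3 = 10.
N_5 = N_1^2 + N_3  [with N_1=-2, N_3=10]  = 14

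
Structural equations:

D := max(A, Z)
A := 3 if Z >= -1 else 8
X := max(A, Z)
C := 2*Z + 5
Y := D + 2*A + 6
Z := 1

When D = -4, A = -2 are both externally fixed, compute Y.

The joint intervention fixes D = -4, A = -2, removing each variable's own equation.
Y = D + 2*A + 6  [with D=-4, A=-2]  = -2

-2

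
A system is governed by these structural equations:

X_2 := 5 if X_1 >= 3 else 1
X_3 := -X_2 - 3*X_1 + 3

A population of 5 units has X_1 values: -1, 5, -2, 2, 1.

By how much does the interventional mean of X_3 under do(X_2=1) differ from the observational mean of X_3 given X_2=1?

The intervention sets X_2=1 in all 5 units regardless of X_1. Recomputing X_3 per unit gives 5, -13, 8, -4, -1; average -1.
E[X_3|X_2=1] averages over only the 4 units with X_2=1 (X_1 = -1, -2, 2, 1): X_3 = 5, 8, -4, -1, mean 2.
Difference = -1 − 2 = -3.

-3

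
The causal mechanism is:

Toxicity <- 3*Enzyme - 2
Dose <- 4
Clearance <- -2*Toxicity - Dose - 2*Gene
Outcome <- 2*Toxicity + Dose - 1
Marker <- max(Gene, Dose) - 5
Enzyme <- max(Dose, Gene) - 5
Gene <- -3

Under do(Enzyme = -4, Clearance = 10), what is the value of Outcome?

Under do(Enzyme = -4, Clearance = 10), each intervened variable's structural equation is replaced by its fixed value.
Toxicity = 3*Enzyme - 2  [with Enzyme=-4]  = -14
Outcome = 2*Toxicity + Dose - 1  [with Toxicity=-14, Dose=4]  = -25

-25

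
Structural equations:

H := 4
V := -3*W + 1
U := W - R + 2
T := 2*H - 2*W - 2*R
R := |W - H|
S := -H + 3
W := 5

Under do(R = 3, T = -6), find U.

4

Setting R = 3, T = -6 by intervention discards those variables' equations.
U = W - R + 2  [with W=5, R=3]  = 4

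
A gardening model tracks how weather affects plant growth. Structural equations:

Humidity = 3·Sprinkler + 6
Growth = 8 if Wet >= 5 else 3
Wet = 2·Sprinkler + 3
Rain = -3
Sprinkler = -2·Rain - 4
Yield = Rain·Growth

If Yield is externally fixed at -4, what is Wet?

7

do(Yield=-4) replaces the equation Yield = Rain·Growth with the constant Yield = -4.
Wet is not downstream of the intervention, so its value is determined by the original equations.
Sprinkler = -2·Rain - 4  [with Rain=-3]  = 2
Wet = 2·Sprinkler + 3  [with Sprinkler=2]  = 7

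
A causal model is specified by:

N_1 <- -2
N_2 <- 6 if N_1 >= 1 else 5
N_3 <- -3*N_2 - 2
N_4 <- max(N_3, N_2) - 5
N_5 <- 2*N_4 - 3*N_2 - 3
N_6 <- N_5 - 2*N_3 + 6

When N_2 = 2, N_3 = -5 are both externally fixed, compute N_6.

1

Under do(N_2 = 2, N_3 = -5), each intervened variable's structural equation is replaced by its fixed value.
N_4 = max(N_3, N_2) - 5  [with N_3=-5, N_2=2]  = -3
N_5 = 2*N_4 - 3*N_2 - 3  [with N_4=-3, N_2=2]  = -15
N_6 = N_5 - 2*N_3 + 6  [with N_5=-15, N_3=-5]  = 1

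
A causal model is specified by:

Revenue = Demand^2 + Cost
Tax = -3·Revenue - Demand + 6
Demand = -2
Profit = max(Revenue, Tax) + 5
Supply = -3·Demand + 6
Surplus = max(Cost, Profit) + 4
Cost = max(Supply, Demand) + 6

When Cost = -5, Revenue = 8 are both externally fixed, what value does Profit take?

Setting Cost = -5, Revenue = 8 by intervention discards those variables' equations.
Tax = -3·Revenue - Demand + 6  [with Revenue=8, Demand=-2]  = -16
Profit = max(Revenue, Tax) + 5  [with Revenue=8, Tax=-16]  = 13

13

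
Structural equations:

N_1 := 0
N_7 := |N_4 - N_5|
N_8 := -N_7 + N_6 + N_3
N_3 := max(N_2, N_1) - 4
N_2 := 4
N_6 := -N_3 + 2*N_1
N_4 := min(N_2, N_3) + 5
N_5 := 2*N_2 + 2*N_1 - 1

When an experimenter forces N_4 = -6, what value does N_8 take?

-13

do(N_4=-6) replaces the equation N_4 := min(N_2, N_3) + 5 with the constant N_4 = -6.
N_3 = max(N_2, N_1) - 4  [with N_2=4, N_1=0]  = 0
N_5 = 2*N_2 + 2*N_1 - 1  [with N_2=4, N_1=0]  = 7
N_6 = -N_3 + 2*N_1  [with N_3=0, N_1=0]  = 0
N_7 = |N_4 - N_5|  [with N_4=-6, N_5=7]  = 13
N_8 = -N_7 + N_6 + N_3  [with N_7=13, N_6=0, N_3=0]  = -13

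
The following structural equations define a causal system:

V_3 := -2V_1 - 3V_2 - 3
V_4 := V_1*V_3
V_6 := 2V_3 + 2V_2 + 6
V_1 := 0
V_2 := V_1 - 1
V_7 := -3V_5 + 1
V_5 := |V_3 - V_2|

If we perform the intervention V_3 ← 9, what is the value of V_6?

22

The intervention breaks the incoming arrows to V_3: V_3 := -2V_1 - 3V_2 - 3 no longer applies, and V_3 = 9.
V_2 = V_1 - 1  [with V_1=0]  = -1
V_6 = 2V_3 + 2V_2 + 6  [with V_3=9, V_2=-1]  = 22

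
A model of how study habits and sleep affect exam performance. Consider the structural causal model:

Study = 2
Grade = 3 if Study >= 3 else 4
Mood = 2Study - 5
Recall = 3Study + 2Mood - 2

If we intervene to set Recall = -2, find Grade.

4

The intervention breaks the incoming arrows to Recall: Recall = 3Study + 2Mood - 2 no longer applies, and Recall = -2.
Grade is not downstream of the intervention, so its value is determined by the original equations.
Grade = 3 if Study >= 3 else 4  [with Study=2]  = 4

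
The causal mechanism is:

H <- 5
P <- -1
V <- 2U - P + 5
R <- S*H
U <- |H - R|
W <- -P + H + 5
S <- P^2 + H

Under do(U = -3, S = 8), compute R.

40

Under do(U = -3, S = 8), each intervened variable's structural equation is replaced by its fixed value.
R = S*H  [with S=8, H=5]  = 40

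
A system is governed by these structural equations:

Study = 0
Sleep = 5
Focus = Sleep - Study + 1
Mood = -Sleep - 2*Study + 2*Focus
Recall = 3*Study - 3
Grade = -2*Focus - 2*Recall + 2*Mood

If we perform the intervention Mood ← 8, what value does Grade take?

10

Under do(Mood=8), the mechanism Mood = -Sleep - 2*Study + 2*Focus is discarded; Mood is fixed at 8.
Focus = Sleep - Study + 1  [with Sleep=5, Study=0]  = 6
Recall = 3*Study - 3  [with Study=0]  = -3
Grade = -2*Focus - 2*Recall + 2*Mood  [with Focus=6, Recall=-3, Mood=8]  = 10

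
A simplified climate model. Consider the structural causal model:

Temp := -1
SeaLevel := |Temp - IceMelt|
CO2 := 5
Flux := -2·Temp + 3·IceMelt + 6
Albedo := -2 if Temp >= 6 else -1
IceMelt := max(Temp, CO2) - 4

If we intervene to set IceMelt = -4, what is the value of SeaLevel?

do(IceMelt=-4) replaces the equation IceMelt := max(Temp, CO2) - 4 with the constant IceMelt = -4.
SeaLevel = |Temp - IceMelt|  [with Temp=-1, IceMelt=-4]  = 3

3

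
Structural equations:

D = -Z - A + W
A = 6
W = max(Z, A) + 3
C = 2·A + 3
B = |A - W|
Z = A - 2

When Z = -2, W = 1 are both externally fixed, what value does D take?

-3

Setting Z = -2, W = 1 by intervention discards those variables' equations.
D = -Z - A + W  [with Z=-2, A=6, W=1]  = -3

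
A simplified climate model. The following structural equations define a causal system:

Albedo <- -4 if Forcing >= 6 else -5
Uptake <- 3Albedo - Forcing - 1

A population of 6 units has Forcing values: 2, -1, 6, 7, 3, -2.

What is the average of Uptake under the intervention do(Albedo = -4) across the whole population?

Every unit gets Albedo=-4 under the intervention. Uptake values become -15, -12, -19, -20, -16, -11; E[Uptake|do(Albedo=-4)] = -15.5.

-15.5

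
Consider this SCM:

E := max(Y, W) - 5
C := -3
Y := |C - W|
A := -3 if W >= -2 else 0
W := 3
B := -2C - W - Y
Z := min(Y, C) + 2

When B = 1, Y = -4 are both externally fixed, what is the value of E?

The joint intervention fixes B = 1, Y = -4, removing each variable's own equation.
E = max(Y, W) - 5  [with Y=-4, W=3]  = -2

-2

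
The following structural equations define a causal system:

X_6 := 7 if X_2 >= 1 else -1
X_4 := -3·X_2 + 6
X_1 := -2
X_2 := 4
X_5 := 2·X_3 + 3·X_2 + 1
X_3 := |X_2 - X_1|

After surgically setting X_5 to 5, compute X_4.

The intervention breaks the incoming arrows to X_5: X_5 := 2·X_3 + 3·X_2 + 1 no longer applies, and X_5 = 5.
Since X_4 is not a descendant of the intervened variable, it is unaffected.
X_4 = -3·X_2 + 6  [with X_2=4]  = -6

-6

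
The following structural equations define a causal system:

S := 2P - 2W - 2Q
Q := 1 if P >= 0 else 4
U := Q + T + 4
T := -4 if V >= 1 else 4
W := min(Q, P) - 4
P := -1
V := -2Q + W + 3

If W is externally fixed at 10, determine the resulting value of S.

-30

The intervention breaks the incoming arrows to W: W := min(Q, P) - 4 no longer applies, and W = 10.
Q = 1 if P >= 0 else 4  [with P=-1]  = 4
S = 2P - 2W - 2Q  [with P=-1, W=10, Q=4]  = -30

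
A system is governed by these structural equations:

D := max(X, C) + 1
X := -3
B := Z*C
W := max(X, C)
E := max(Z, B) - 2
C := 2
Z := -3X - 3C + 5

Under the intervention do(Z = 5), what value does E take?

8

The intervention breaks the incoming arrows to Z: Z := -3X - 3C + 5 no longer applies, and Z = 5.
B = Z*C  [with Z=5, C=2]  = 10
E = max(Z, B) - 2  [with Z=5, B=10]  = 8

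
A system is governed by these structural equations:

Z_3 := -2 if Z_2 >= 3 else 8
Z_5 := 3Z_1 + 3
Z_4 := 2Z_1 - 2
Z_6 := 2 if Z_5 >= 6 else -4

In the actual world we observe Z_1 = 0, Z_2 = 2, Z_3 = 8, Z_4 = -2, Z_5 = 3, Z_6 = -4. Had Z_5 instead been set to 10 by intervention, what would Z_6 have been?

The intervention breaks the incoming arrows to Z_5: Z_5 := 3Z_1 + 3 no longer applies, and Z_5 = 10.
Z_6 = 2 if Z_5 >= 6 else -4  [with Z_5=10]  = 2

2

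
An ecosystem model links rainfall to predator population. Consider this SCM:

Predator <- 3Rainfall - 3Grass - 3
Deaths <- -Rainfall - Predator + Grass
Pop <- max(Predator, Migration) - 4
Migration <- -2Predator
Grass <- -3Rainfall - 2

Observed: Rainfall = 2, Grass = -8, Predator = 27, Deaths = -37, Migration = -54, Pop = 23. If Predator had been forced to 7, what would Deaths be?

The intervention breaks the incoming arrows to Predator: Predator <- 3Rainfall - 3Grass - 3 no longer applies, and Predator = 7.
Grass = -3Rainfall - 2  [with Rainfall=2]  = -8
Deaths = -Rainfall - Predator + Grass  [with Rainfall=2, Predator=7, Grass=-8]  = -17

-17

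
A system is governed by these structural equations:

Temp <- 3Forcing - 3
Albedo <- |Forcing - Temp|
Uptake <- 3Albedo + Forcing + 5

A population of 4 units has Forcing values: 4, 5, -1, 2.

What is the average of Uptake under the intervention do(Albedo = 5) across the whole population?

22.5

Every unit gets Albedo=5 under the intervention. Uptake values become 24, 25, 19, 22; E[Uptake|do(Albedo=5)] = 22.5.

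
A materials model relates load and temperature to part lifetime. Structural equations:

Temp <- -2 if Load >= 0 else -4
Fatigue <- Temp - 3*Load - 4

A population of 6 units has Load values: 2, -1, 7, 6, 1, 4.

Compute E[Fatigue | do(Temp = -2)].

The intervention sets Temp=-2 in all 6 units regardless of Load. Recomputing Fatigue per unit gives -12, -3, -27, -24, -9, -18; average -15.5.

-15.5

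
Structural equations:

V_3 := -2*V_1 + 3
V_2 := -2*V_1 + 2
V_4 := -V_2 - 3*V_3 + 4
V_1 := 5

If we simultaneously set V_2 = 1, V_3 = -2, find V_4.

9

Setting V_2 = 1, V_3 = -2 by intervention discards those variables' equations.
V_4 = -V_2 - 3*V_3 + 4  [with V_2=1, V_3=-2]  = 9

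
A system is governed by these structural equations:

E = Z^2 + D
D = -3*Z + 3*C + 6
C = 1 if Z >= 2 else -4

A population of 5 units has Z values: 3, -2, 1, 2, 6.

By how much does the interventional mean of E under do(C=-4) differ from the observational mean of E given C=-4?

0.8

The intervention sets C=-4 in all 5 units regardless of Z. Recomputing E per unit gives -6, 4, -8, -8, 12; average -1.2.
E[E|C=-4] averages over only the 2 units with C=-4 (Z = -2, 1): E = 4, -8, mean -2.
Difference = -1.2 − (-2) = 0.8.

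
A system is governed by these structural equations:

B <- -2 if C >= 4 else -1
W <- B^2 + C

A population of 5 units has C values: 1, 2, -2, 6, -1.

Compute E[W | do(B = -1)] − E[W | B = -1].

1.2

Under do(B=-1), B's equation is replaced by B=-1 for every unit. Per-unit W: 2, 3, -1, 7, 0. Mean = 2.2.
E[W|B=-1] averages over only the 4 units with B=-1 (C = 1, 2, -2, -1): W = 2, 3, -1, 0, mean 1.
Difference = 2.2 − 1 = 1.2.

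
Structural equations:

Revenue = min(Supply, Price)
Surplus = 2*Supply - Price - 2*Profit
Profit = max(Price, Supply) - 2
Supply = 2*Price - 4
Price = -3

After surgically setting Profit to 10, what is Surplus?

Intervening sets Profit = 10 and removes its equation (Profit = max(Price, Supply) - 2).
Supply = 2*Price - 4  [with Price=-3]  = -10
Surplus = 2*Supply - Price - 2*Profit  [with Supply=-10, Price=-3, Profit=10]  = -37

-37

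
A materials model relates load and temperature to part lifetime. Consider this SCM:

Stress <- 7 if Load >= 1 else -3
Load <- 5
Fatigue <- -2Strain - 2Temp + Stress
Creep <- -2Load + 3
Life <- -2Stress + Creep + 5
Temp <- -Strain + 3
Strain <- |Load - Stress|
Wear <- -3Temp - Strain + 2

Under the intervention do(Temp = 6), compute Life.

-16

do(Temp=6) replaces the equation Temp <- -Strain + 3 with the constant Temp = 6.
No directed path runs from Temp to Life, so Life keeps its natural value.
Stress = 7 if Load >= 1 else -3  [with Load=5]  = 7
Creep = -2Load + 3  [with Load=5]  = -7
Life = -2Stress + Creep + 5  [with Stress=7, Creep=-7]  = -16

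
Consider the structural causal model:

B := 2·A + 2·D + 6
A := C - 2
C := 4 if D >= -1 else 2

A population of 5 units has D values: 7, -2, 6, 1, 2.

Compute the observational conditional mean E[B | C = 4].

E[B|C=4] averages over only the 4 units with C=4 (D = 7, 6, 1, 2): B = 24, 22, 12, 14, mean 18.

18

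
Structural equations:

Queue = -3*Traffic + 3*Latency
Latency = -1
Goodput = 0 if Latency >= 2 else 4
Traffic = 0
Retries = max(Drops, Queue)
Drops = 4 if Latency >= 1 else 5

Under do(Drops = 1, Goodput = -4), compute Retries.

Setting Drops = 1, Goodput = -4 by intervention discards those variables' equations.
Queue = -3*Traffic + 3*Latency  [with Traffic=0, Latency=-1]  = -3
Retries = max(Drops, Queue)  [with Drops=1, Queue=-3]  = 1

1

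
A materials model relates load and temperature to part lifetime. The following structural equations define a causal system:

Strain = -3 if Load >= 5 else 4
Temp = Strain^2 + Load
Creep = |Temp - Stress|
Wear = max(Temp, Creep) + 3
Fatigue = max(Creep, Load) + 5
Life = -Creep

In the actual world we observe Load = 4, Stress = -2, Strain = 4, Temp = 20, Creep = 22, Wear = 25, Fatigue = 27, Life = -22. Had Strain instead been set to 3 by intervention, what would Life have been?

-15

The intervention breaks the incoming arrows to Strain: Strain = -3 if Load >= 5 else 4 no longer applies, and Strain = 3.
Temp = Strain^2 + Load  [with Strain=3, Load=4]  = 13
Creep = |Temp - Stress|  [with Temp=13, Stress=-2]  = 15
Life = -Creep  [with Creep=15]  = -15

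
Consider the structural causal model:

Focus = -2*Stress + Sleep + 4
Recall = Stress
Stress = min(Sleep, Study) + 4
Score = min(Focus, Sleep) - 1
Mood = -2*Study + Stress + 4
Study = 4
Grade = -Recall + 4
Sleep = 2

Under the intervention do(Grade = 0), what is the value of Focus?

-6

The intervention breaks the incoming arrows to Grade: Grade = -Recall + 4 no longer applies, and Grade = 0.
Since Focus is not a descendant of the intervened variable, it is unaffected.
Stress = min(Sleep, Study) + 4  [with Sleep=2, Study=4]  = 6
Focus = -2*Stress + Sleep + 4  [with Stress=6, Sleep=2]  = -6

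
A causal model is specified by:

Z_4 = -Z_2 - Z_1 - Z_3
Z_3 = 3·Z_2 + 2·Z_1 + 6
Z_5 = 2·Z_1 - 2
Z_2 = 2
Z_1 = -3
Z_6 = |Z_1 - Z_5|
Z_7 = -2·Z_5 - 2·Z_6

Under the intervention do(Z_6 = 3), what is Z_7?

Intervening sets Z_6 = 3 and removes its equation (Z_6 = |Z_1 - Z_5|).
Z_5 = 2·Z_1 - 2  [with Z_1=-3]  = -8
Z_7 = -2·Z_5 - 2·Z_6  [with Z_5=-8, Z_6=3]  = 10

10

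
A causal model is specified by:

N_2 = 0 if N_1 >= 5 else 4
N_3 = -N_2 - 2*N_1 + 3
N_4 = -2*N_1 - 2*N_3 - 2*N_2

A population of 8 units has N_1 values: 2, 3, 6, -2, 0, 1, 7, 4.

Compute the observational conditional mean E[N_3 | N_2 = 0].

-10

E[N_3|N_2=0] averages over only the 2 units with N_2=0 (N_1 = 6, 7): N_3 = -9, -11, mean -10.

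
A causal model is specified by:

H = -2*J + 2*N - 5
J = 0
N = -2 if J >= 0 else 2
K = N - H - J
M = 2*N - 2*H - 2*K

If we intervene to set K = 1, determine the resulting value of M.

12

Intervening sets K = 1 and removes its equation (K = N - H - J).
N = -2 if J >= 0 else 2  [with J=0]  = -2
H = -2*J + 2*N - 5  [with J=0, N=-2]  = -9
M = 2*N - 2*H - 2*K  [with N=-2, H=-9, K=1]  = 12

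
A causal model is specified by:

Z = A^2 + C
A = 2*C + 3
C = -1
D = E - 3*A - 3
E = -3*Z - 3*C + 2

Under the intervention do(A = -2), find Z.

The intervention breaks the incoming arrows to A: A = 2*C + 3 no longer applies, and A = -2.
Z = A^2 + C  [with A=-2, C=-1]  = 3

3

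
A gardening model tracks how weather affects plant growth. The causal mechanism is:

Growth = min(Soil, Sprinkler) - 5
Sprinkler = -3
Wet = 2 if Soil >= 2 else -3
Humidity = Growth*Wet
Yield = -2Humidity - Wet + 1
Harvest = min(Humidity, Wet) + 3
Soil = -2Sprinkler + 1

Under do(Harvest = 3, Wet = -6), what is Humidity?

Under do(Harvest = 3, Wet = -6), each intervened variable's structural equation is replaced by its fixed value.
Soil = -2Sprinkler + 1  [with Sprinkler=-3]  = 7
Growth = min(Soil, Sprinkler) - 5  [with Soil=7, Sprinkler=-3]  = -8
Humidity = Growth*Wet  [with Growth=-8, Wet=-6]  = 48

48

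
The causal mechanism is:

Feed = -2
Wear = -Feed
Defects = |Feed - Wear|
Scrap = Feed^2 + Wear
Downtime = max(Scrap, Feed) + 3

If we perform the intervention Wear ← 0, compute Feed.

Under do(Wear=0), the mechanism Wear = -Feed is discarded; Wear is fixed at 0.
Feed is not downstream of the intervention, so its value is determined by the original equations.

-2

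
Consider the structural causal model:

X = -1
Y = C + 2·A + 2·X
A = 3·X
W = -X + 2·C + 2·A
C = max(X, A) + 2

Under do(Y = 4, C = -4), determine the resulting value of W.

The joint intervention fixes Y = 4, C = -4, removing each variable's own equation.
A = 3·X  [with X=-1]  = -3
W = -X + 2·C + 2·A  [with X=-1, C=-4, A=-3]  = -13

-13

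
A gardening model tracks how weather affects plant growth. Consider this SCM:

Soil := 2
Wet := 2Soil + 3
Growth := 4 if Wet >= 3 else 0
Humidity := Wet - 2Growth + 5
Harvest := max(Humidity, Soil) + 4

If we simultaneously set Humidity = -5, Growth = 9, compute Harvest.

6

The joint intervention fixes Humidity = -5, Growth = 9, removing each variable's own equation.
Harvest = max(Humidity, Soil) + 4  [with Humidity=-5, Soil=2]  = 6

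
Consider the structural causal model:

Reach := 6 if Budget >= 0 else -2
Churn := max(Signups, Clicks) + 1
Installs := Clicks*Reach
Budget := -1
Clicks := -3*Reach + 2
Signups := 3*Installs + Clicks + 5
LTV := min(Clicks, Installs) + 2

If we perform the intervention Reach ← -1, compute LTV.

Under do(Reach=-1), the mechanism Reach := 6 if Budget >= 0 else -2 is discarded; Reach is fixed at -1.
Clicks = -3*Reach + 2  [with Reach=-1]  = 5
Installs = Clicks*Reach  [with Clicks=5, Reach=-1]  = -5
LTV = min(Clicks, Installs) + 2  [with Clicks=5, Installs=-5]  = -3

-3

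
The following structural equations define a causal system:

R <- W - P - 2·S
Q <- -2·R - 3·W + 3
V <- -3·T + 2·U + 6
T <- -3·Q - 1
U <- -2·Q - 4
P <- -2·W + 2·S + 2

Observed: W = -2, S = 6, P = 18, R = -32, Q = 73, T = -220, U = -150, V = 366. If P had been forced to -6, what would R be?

The intervention breaks the incoming arrows to P: P <- -2·W + 2·S + 2 no longer applies, and P = -6.
R = W - P - 2·S  [with W=-2, P=-6, S=6]  = -8

-8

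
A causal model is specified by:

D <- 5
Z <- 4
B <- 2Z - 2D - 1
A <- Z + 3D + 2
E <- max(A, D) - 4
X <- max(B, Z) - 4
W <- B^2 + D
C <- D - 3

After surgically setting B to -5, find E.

17

do(B=-5) replaces the equation B <- 2Z - 2D - 1 with the constant B = -5.
E is not downstream of the intervention, so its value is determined by the original equations.
A = Z + 3D + 2  [with Z=4, D=5]  = 21
E = max(A, D) - 4  [with A=21, D=5]  = 17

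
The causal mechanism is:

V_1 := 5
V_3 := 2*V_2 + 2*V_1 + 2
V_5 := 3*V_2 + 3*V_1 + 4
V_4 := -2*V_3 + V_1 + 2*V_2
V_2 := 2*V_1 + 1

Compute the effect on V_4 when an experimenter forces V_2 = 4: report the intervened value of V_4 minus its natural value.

Under do(V_2=4), the mechanism V_2 := 2*V_1 + 1 is discarded; V_2 is fixed at 4.
V_3 = 2*V_2 + 2*V_1 + 2  [with V_2=4, V_1=5]  = 20
V_4 = -2*V_3 + V_1 + 2*V_2  [with V_3=20, V_1=5, V_2=4]  = -27
Without intervention: V_2 = 2*V_1 + 1  [with V_1=5]  = 11; V_3 = 2*V_2 + 2*V_1 + 2  [with V_2=11, V_1=5]  = 34; V_4 = -2*V_3 + V_1 + 2*V_2  [with V_3=34, V_1=5, V_2=11]  = -41.
Change = -27 − (-41) = 14.

14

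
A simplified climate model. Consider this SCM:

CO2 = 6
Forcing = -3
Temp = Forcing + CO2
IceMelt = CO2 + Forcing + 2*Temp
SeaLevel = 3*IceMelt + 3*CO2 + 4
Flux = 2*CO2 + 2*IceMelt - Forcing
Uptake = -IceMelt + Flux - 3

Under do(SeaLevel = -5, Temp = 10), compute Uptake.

35

The joint intervention fixes SeaLevel = -5, Temp = 10, removing each variable's own equation.
IceMelt = CO2 + Forcing + 2*Temp  [with CO2=6, Forcing=-3, Temp=10]  = 23
Flux = 2*CO2 + 2*IceMelt - Forcing  [with CO2=6, IceMelt=23, Forcing=-3]  = 61
Uptake = -IceMelt + Flux - 3  [with IceMelt=23, Flux=61]  = 35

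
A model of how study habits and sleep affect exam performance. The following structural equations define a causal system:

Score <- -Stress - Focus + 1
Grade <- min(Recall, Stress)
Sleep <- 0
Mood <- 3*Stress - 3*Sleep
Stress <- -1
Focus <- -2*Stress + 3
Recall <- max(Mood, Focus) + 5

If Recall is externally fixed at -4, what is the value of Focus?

do(Recall=-4) replaces the equation Recall <- max(Mood, Focus) + 5 with the constant Recall = -4.
Focus is not downstream of the intervention, so its value is determined by the original equations.
Focus = -2*Stress + 3  [with Stress=-1]  = 5

5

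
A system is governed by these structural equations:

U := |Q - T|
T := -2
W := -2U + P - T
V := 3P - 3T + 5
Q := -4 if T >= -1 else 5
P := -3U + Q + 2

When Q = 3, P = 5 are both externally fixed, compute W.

-3

Setting Q = 3, P = 5 by intervention discards those variables' equations.
U = |Q - T|  [with Q=3, T=-2]  = 5
W = -2U + P - T  [with U=5, P=5, T=-2]  = -3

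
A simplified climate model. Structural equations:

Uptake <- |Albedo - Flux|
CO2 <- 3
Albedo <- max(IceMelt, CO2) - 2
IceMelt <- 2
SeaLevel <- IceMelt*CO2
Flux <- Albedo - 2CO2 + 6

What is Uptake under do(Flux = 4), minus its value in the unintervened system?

3

The intervention breaks the incoming arrows to Flux: Flux <- Albedo - 2CO2 + 6 no longer applies, and Flux = 4.
Albedo = max(IceMelt, CO2) - 2  [with IceMelt=2, CO2=3]  = 1
Uptake = |Albedo - Flux|  [with Albedo=1, Flux=4]  = 3
Without intervention: Albedo = max(IceMelt, CO2) - 2  [with IceMelt=2, CO2=3]  = 1; Flux = Albedo - 2CO2 + 6  [with Albedo=1, CO2=3]  = 1; Uptake = |Albedo - Flux|  [with Albedo=1, Flux=1]  = 0.
Change = 3 − 0 = 3.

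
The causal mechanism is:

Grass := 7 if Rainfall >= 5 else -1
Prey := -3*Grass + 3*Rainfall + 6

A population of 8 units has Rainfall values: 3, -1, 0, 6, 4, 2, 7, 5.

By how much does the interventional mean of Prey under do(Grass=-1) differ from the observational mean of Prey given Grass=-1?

4.95

do(Grass=-1) breaks Grass's dependence on Rainfall. With Grass=-1 fixed, Prey across the units is 18, 6, 9, 27, 21, 15, 30, 24, mean 18.75.
E[Prey|Grass=-1] averages over only the 5 units with Grass=-1 (Rainfall = 3, -1, 0, 4, 2): Prey = 18, 6, 9, 21, 15, mean 13.8.
Difference = 18.75 − 13.8 = 4.95.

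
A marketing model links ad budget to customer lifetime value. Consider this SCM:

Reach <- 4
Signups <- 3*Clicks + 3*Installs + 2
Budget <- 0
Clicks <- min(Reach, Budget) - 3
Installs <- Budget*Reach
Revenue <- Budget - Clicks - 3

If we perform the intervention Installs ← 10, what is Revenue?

0

Under do(Installs=10), the mechanism Installs <- Budget*Reach is discarded; Installs is fixed at 10.
Since Revenue is not a descendant of the intervened variable, it is unaffected.
Clicks = min(Reach, Budget) - 3  [with Reach=4, Budget=0]  = -3
Revenue = Budget - Clicks - 3  [with Budget=0, Clicks=-3]  = 0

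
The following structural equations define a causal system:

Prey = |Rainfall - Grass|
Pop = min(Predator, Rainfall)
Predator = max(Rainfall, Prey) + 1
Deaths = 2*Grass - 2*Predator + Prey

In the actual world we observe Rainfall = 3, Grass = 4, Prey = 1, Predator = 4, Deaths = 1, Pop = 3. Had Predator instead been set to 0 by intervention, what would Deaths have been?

Intervening sets Predator = 0 and removes its equation (Predator = max(Rainfall, Prey) + 1).
Prey = |Rainfall - Grass|  [with Rainfall=3, Grass=4]  = 1
Deaths = 2*Grass - 2*Predator + Prey  [with Grass=4, Predator=0, Prey=1]  = 9

9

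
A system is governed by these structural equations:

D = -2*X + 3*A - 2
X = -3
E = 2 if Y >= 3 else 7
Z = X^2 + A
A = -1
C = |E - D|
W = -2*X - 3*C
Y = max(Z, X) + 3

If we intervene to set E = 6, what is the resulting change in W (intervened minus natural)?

do(E=6) replaces the equation E = 2 if Y >= 3 else 7 with the constant E = 6.
D = -2*X + 3*A - 2  [with X=-3, A=-1]  = 1
C = |E - D|  [with E=6, D=1]  = 5
W = -2*X - 3*C  [with X=-3, C=5]  = -9
Without intervention: Z = X^2 + A  [with X=-3, A=-1]  = 8; Y = max(Z, X) + 3  [with Z=8, X=-3]  = 11; E = 2 if Y >= 3 else 7  [with Y=11]  = 2; D = -2*X + 3*A - 2  [with X=-3, A=-1]  = 1; C = |E - D|  [with E=2, D=1]  = 1; W = -2*X - 3*C  [with X=-3, C=1]  = 3.
Change = -9 − 3 = -12.

-12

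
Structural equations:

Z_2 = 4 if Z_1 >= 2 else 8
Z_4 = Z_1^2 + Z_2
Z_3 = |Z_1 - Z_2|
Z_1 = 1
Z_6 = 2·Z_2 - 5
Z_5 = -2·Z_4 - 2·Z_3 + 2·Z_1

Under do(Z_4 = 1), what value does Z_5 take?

Intervening sets Z_4 = 1 and removes its equation (Z_4 = Z_1^2 + Z_2).
Z_2 = 4 if Z_1 >= 2 else 8  [with Z_1=1]  = 8
Z_3 = |Z_1 - Z_2|  [with Z_1=1, Z_2=8]  = 7
Z_5 = -2·Z_4 - 2·Z_3 + 2·Z_1  [with Z_4=1, Z_3=7, Z_1=1]  = -14

-14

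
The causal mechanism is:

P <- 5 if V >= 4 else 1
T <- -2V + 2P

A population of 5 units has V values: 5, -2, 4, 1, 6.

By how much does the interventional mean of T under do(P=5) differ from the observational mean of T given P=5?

4.4

Every unit gets P=5 under the intervention. T values become 0, 14, 2, 8, -2; E[T|do(P=5)] = 4.4.
E[T|P=5] averages over only the 3 units with P=5 (V = 5, 4, 6): T = 0, 2, -2, mean 0.
Difference = 4.4 − 0 = 4.4.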